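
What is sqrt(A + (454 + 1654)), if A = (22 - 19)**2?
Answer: sqrt(2117) ≈ 46.011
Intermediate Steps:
A = 9 (A = 3**2 = 9)
sqrt(A + (454 + 1654)) = sqrt(9 + (454 + 1654)) = sqrt(9 + 2108) = sqrt(2117)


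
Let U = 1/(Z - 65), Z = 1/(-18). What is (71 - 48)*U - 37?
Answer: -43741/1171 ≈ -37.354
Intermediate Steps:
Z = -1/18 ≈ -0.055556
U = -18/1171 (U = 1/(-1/18 - 65) = 1/(-1171/18) = -18/1171 ≈ -0.015371)
(71 - 48)*U - 37 = (71 - 48)*(-18/1171) - 37 = 23*(-18/1171) - 37 = -414/1171 - 37 = -43741/1171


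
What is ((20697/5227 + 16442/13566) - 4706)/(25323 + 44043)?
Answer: -83333326114/1229676782103 ≈ -0.067768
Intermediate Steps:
((20697/5227 + 16442/13566) - 4706)/(25323 + 44043) = ((20697*(1/5227) + 16442*(1/13566)) - 4706)/69366 = ((20697/5227 + 8221/6783) - 4706)*(1/69366) = (183358918/35454741 - 4706)*(1/69366) = -166666652228/35454741*1/69366 = -83333326114/1229676782103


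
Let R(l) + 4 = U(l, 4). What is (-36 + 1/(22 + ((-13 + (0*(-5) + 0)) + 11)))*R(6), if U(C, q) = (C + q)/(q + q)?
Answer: 7909/80 ≈ 98.863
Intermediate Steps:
U(C, q) = (C + q)/(2*q) (U(C, q) = (C + q)/((2*q)) = (C + q)*(1/(2*q)) = (C + q)/(2*q))
R(l) = -7/2 + l/8 (R(l) = -4 + (½)*(l + 4)/4 = -4 + (½)*(¼)*(4 + l) = -4 + (½ + l/8) = -7/2 + l/8)
(-36 + 1/(22 + ((-13 + (0*(-5) + 0)) + 11)))*R(6) = (-36 + 1/(22 + ((-13 + (0*(-5) + 0)) + 11)))*(-7/2 + (⅛)*6) = (-36 + 1/(22 + ((-13 + (0 + 0)) + 11)))*(-7/2 + ¾) = (-36 + 1/(22 + ((-13 + 0) + 11)))*(-11/4) = (-36 + 1/(22 + (-13 + 11)))*(-11/4) = (-36 + 1/(22 - 2))*(-11/4) = (-36 + 1/20)*(-11/4) = -719/20*(-11/4) = 7909/80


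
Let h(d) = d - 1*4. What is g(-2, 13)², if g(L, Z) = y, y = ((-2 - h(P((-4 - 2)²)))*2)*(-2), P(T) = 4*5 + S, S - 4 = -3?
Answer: 5776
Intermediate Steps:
S = 1 (S = 4 - 3 = 1)
P(T) = 21 (P(T) = 4*5 + 1 = 20 + 1 = 21)
h(d) = -4 + d (h(d) = d - 4 = -4 + d)
y = 76 (y = ((-2 - (-4 + 21))*2)*(-2) = ((-2 - 1*17)*2)*(-2) = ((-2 - 17)*2)*(-2) = -19*2*(-2) = -38*(-2) = 76)
g(L, Z) = 76
g(-2, 13)² = 76² = 5776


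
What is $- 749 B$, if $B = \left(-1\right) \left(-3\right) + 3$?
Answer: $-4494$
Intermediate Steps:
$B = 6$ ($B = 3 + 3 = 6$)
$- 749 B = \left(-749\right) 6 = -4494$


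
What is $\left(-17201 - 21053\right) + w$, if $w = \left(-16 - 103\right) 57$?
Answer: $-45037$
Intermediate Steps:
$w = -6783$ ($w = \left(-119\right) 57 = -6783$)
$\left(-17201 - 21053\right) + w = \left(-17201 - 21053\right) - 6783 = -38254 - 6783 = -45037$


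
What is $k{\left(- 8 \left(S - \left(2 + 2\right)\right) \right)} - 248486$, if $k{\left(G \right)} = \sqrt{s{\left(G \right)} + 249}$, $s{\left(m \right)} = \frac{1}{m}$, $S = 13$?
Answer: $-248486 + \frac{\sqrt{35854}}{12} \approx -2.4847 \cdot 10^{5}$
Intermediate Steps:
$k{\left(G \right)} = \sqrt{249 + \frac{1}{G}}$ ($k{\left(G \right)} = \sqrt{\frac{1}{G} + 249} = \sqrt{249 + \frac{1}{G}}$)
$k{\left(- 8 \left(S - \left(2 + 2\right)\right) \right)} - 248486 = \sqrt{249 + \frac{1}{\left(-8\right) \left(13 - \left(2 + 2\right)\right)}} - 248486 = \sqrt{249 + \frac{1}{\left(-8\right) \left(13 - 4\right)}} - 248486 = \sqrt{249 + \frac{1}{\left(-8\right) 9}} - 248486 = \sqrt{249 + \frac{1}{-72}} - 248486 = \sqrt{249 - \frac{1}{72}} - 248486 = \sqrt{\frac{17927}{72}} - 248486 = \frac{\sqrt{35854}}{12} - 248486 = -248486 + \frac{\sqrt{35854}}{12}$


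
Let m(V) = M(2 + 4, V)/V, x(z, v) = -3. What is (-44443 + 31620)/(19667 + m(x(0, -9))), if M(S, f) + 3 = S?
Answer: -12823/19666 ≈ -0.65204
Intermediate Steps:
M(S, f) = -3 + S
m(V) = 3/V (m(V) = (-3 + (2 + 4))/V = (-3 + 6)/V = 3/V)
(-44443 + 31620)/(19667 + m(x(0, -9))) = (-44443 + 31620)/(19667 + 3/(-3)) = -12823/(19667 + 3*(-⅓)) = -12823/(19667 - 1) = -12823/19666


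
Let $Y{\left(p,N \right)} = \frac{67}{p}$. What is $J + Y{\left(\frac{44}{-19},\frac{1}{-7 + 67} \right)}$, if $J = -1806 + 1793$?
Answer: $- \frac{1845}{44} \approx -41.932$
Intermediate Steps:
$J = -13$
$J + Y{\left(\frac{44}{-19},\frac{1}{-7 + 67} \right)} = -13 + \frac{67}{44 \frac{1}{-19}} = -13 + \frac{67}{44 \left(- \frac{1}{19}\right)} = -13 + \frac{67}{- \frac{44}{19}} = -13 + 67 \left(- \frac{19}{44}\right) = -13 - \frac{1273}{44} = - \frac{1845}{44}$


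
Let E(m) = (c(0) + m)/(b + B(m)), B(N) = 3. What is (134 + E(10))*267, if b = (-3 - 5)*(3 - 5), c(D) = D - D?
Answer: 682452/19 ≈ 35919.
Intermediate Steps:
c(D) = 0
b = 16 (b = -8*(-2) = 16)
E(m) = m/19 (E(m) = (0 + m)/(16 + 3) = m/19)
(134 + E(10))*267 = (134 + (1/19)*10)*267 = (134 + 10/19)*267 = (2556/19)*267 = 682452/19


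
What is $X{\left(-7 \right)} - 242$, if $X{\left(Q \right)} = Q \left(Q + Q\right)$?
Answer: $-144$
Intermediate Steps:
$X{\left(Q \right)} = 2 Q^{2}$ ($X{\left(Q \right)} = Q 2 Q = 2 Q^{2}$)
$X{\left(-7 \right)} - 242 = 2 \left(-7\right)^{2} - 242 = 2 \cdot 49 - 242 = 98 - 242 = -144$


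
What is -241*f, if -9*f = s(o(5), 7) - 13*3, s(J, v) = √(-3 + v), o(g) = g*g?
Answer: -8917/9 ≈ -990.78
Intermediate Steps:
o(g) = g²
f = 37/9 (f = -(√(-3 + 7) - 13*3)/9 = -(√4 - 1*39)/9 = -(2 - 39)/9 = -⅑*(-37) = 37/9 ≈ 4.1111)
-241*f = -241*37/9 = -8917/9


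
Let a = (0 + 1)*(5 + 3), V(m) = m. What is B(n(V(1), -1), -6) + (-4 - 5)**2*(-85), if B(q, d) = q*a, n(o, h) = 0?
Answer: -6885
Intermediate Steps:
a = 8 (a = 1*8 = 8)
B(q, d) = 8*q (B(q, d) = q*8 = 8*q)
B(n(V(1), -1), -6) + (-4 - 5)**2*(-85) = 8*0 + (-4 - 5)**2*(-85) = 0 + (-9)**2*(-85) = 0 + 81*(-85) = 0 - 6885 = -6885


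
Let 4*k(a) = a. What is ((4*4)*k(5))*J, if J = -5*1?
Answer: -100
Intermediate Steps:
k(a) = a/4
J = -5
((4*4)*k(5))*J = ((4*4)*((¼)*5))*(-5) = (16*(5/4))*(-5) = 20*(-5) = -100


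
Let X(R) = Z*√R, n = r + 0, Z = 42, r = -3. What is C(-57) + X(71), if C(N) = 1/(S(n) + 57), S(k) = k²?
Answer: 1/66 + 42*√71 ≈ 353.91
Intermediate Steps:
n = -3 (n = -3 + 0 = -3)
C(N) = 1/66 (C(N) = 1/((-3)² + 57) = 1/(9 + 57) = 1/66)
X(R) = 42*√R
C(-57) + X(71) = 1/66 + 42*√71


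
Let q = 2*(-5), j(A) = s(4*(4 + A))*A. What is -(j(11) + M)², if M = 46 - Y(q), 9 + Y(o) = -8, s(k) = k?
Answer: -522729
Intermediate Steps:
j(A) = A*(16 + 4*A) (j(A) = (4*(4 + A))*A = (16 + 4*A)*A = A*(16 + 4*A))
q = -10
Y(o) = -17 (Y(o) = -9 - 8 = -17)
M = 63 (M = 46 - 1*(-17) = 46 + 17 = 63)
-(j(11) + M)² = -(4*11*(4 + 11) + 63)² = -(4*11*15 + 63)² = -(660 + 63)² = -1*723² = -1*522729 = -522729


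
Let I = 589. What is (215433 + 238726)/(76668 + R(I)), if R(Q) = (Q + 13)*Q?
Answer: 454159/431246 ≈ 1.0531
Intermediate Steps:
R(Q) = Q*(13 + Q) (R(Q) = (13 + Q)*Q = Q*(13 + Q))
(215433 + 238726)/(76668 + R(I)) = (215433 + 238726)/(76668 + 589*(13 + 589)) = 454159/(76668 + 589*602) = 454159/(76668 + 354578) = 454159/431246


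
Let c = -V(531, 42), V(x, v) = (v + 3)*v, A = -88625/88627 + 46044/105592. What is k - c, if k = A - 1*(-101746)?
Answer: 242462931947903/2339575546 ≈ 1.0364e+5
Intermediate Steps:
A = -1319337353/2339575546 (A = -88625*1/88627 + 46044*(1/105592) = -88625/88627 + 11511/26398 = -1319337353/2339575546 ≈ -0.56392)
V(x, v) = v*(3 + v) (V(x, v) = (3 + v)*v = v*(3 + v))
k = 238041134165963/2339575546 (k = -1319337353/2339575546 - 1*(-101746) = -1319337353/2339575546 + 101746 = 238041134165963/2339575546 ≈ 1.0175e+5)
c = -1890 (c = -42*(3 + 42) = -42*45 = -1*1890 = -1890)
k - c = 238041134165963/2339575546 - 1*(-1890) = 238041134165963/2339575546 + 1890 = 242462931947903/2339575546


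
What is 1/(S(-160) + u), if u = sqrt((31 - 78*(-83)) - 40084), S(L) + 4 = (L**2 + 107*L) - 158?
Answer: 8318/69222703 - 3*I*sqrt(3731)/69222703 ≈ 0.00012016 - 2.6472e-6*I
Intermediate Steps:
S(L) = -162 + L**2 + 107*L (S(L) = -4 + ((L**2 + 107*L) - 158) = -4 + (-158 + L**2 + 107*L) = -162 + L**2 + 107*L)
u = 3*I*sqrt(3731) (u = sqrt((31 + 6474) - 40084) = sqrt(6505 - 40084) = sqrt(-33579) = 3*I*sqrt(3731) ≈ 183.25*I)
1/(S(-160) + u) = 1/((-162 + (-160)**2 + 107*(-160)) + 3*I*sqrt(3731)) = 1/((-162 + 25600 - 17120) + 3*I*sqrt(3731)) = 1/(8318 + 3*I*sqrt(3731))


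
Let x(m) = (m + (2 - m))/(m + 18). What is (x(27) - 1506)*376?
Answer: -25480768/45 ≈ -5.6624e+5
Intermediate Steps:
x(m) = 2/(18 + m)
(x(27) - 1506)*376 = (2/(18 + 27) - 1506)*376 = (2/45 - 1506)*376 = -67768/45*376 = -25480768/45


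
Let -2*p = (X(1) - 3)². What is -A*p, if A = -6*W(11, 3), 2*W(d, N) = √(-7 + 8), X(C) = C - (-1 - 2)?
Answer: -3/2 ≈ -1.5000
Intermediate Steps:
X(C) = 3 + C (X(C) = C - 1*(-3) = C + 3 = 3 + C)
W(d, N) = ½ (W(d, N) = √(-7 + 8)/2 = √1/2 = (½)*1 = ½)
p = -½ (p = -((3 + 1) - 3)²/2 = -(4 - 3)²/2 = -½*1² = -½*1 = -½ ≈ -0.50000)
A = -3 (A = -6*½ = -3)
-A*p = -(-3)*(-1)/2 = -1*3/2 = -3/2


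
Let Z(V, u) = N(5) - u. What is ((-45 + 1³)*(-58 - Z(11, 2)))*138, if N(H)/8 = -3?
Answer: 194304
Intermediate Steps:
N(H) = -24 (N(H) = 8*(-3) = -24)
Z(V, u) = -24 - u
((-45 + 1³)*(-58 - Z(11, 2)))*138 = ((-45 + 1³)*(-58 - (-24 - 1*2)))*138 = ((-45 + 1)*(-58 - (-24 - 2)))*138 = -44*(-58 - 1*(-26))*138 = -44*(-58 + 26)*138 = -44*(-32)*138 = 1408*138 = 194304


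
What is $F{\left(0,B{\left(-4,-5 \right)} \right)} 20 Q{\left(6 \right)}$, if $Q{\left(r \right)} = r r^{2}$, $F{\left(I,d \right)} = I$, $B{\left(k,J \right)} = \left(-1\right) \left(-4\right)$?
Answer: $0$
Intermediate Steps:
$B{\left(k,J \right)} = 4$
$Q{\left(r \right)} = r^{3}$
$F{\left(0,B{\left(-4,-5 \right)} \right)} 20 Q{\left(6 \right)} = 0 \cdot 20 \cdot 6^{3} = 0 \cdot 216 = 0$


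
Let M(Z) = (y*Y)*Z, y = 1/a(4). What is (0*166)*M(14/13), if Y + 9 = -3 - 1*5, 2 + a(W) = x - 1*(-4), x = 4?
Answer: 0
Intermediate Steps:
a(W) = 6 (a(W) = -2 + (4 - 1*(-4)) = -2 + (4 + 4) = -2 + 8 = 6)
Y = -17 (Y = -9 + (-3 - 1*5) = -9 + (-3 - 5) = -9 - 8 = -17)
y = ⅙ (y = 1/6 = ⅙ ≈ 0.16667)
M(Z) = -17*Z/6 (M(Z) = ((⅙)*(-17))*Z = -17*Z/6)
(0*166)*M(14/13) = (0*166)*(-119/(3*13)) = 0*(-119/(3*13)) = 0*(-17/6*14/13) = 0*(-119/39) = 0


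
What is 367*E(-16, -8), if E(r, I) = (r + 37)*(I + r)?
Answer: -184968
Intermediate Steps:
E(r, I) = (37 + r)*(I + r)
367*E(-16, -8) = 367*((-16)² + 37*(-8) + 37*(-16) - 8*(-16)) = 367*(256 - 296 - 592 + 128) = 367*(-504) = -184968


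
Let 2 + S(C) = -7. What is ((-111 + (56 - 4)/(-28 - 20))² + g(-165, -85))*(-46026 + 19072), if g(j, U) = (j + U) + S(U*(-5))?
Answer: -23877591733/72 ≈ -3.3163e+8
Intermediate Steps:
S(C) = -9 (S(C) = -2 - 7 = -9)
g(j, U) = -9 + U + j (g(j, U) = (j + U) - 9 = (U + j) - 9 = -9 + U + j)
((-111 + (56 - 4)/(-28 - 20))² + g(-165, -85))*(-46026 + 19072) = ((-111 + (56 - 4)/(-28 - 20))² + (-9 - 85 - 165))*(-46026 + 19072) = ((-111 + 52/(-48))² - 259)*(-26954) = ((-111 + 52*(-1/48))² - 259)*(-26954) = ((-111 - 13/12)² - 259)*(-26954) = ((-1345/12)² - 259)*(-26954) = (1809025/144 - 259)*(-26954) = (1771729/144)*(-26954) = -23877591733/72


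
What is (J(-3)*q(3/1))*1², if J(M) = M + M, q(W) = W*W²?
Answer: -162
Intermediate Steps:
q(W) = W³
J(M) = 2*M
(J(-3)*q(3/1))*1² = ((2*(-3))*(3/1)³)*1² = -6*(3*1)³*1 = -6*3³*1 = -6*27*1 = -162*1 = -162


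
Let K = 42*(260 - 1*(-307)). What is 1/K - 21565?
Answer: -513548909/23814 ≈ -21565.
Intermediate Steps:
K = 23814 (K = 42*(260 + 307) = 42*567 = 23814)
1/K - 21565 = 1/23814 - 21565 = -513548909/23814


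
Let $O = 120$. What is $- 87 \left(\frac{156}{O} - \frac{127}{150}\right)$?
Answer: $- \frac{986}{25} \approx -39.44$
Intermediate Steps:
$- 87 \left(\frac{156}{O} - \frac{127}{150}\right) = - 87 \left(\frac{156}{120} - \frac{127}{150}\right) = - 87 \left(156 \cdot \frac{1}{120} - \frac{127}{150}\right) = - 87 \left(\frac{13}{10} - \frac{127}{150}\right) = \left(-87\right) \frac{34}{75} = - \frac{986}{25}$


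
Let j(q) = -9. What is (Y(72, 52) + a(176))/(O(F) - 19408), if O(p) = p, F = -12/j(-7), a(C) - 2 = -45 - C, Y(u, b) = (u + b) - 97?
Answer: 144/14555 ≈ 0.0098935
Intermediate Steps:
Y(u, b) = -97 + b + u (Y(u, b) = (b + u) - 97 = -97 + b + u)
a(C) = -43 - C (a(C) = 2 + (-45 - C) = -43 - C)
F = 4/3 (F = -12/(-9) = -12*(-1/9) = 4/3 ≈ 1.3333)
(Y(72, 52) + a(176))/(O(F) - 19408) = ((-97 + 52 + 72) + (-43 - 1*176))/(4/3 - 19408) = (27 + (-43 - 176))/(-58220/3) = (27 - 219)*(-3/58220) = -192*(-3/58220) = 144/14555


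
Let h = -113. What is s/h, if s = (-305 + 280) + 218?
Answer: -193/113 ≈ -1.7080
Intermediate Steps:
s = 193 (s = -25 + 218 = 193)
s/h = 193/(-113) = 193*(-1/113) = -193/113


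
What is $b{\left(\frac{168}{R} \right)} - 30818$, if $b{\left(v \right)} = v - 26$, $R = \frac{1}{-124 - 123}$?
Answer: $-72340$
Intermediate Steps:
$R = - \frac{1}{247}$ ($R = \frac{1}{-247} = - \frac{1}{247} \approx -0.0040486$)
$b{\left(v \right)} = -26 + v$ ($b{\left(v \right)} = v - 26 = -26 + v$)
$b{\left(\frac{168}{R} \right)} - 30818 = \left(-26 + \frac{168}{- \frac{1}{247}}\right) - 30818 = \left(-26 + 168 \left(-247\right)\right) - 30818 = \left(-26 - 41496\right) - 30818 = -41522 - 30818 = -72340$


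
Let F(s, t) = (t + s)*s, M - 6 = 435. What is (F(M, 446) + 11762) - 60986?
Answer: 341943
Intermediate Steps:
M = 441 (M = 6 + 435 = 441)
F(s, t) = s*(s + t) (F(s, t) = (s + t)*s = s*(s + t))
(F(M, 446) + 11762) - 60986 = (441*(441 + 446) + 11762) - 60986 = (441*887 + 11762) - 60986 = (391167 + 11762) - 60986 = 402929 - 60986 = 341943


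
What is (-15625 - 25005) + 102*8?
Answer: -39814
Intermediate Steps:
(-15625 - 25005) + 102*8 = -40630 + 816 = -39814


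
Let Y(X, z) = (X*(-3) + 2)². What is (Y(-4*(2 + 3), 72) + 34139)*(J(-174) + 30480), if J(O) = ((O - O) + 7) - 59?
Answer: 1155746724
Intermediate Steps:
J(O) = -52 (J(O) = (0 + 7) - 59 = 7 - 59 = -52)
Y(X, z) = (2 - 3*X)² (Y(X, z) = (-3*X + 2)² = (2 - 3*X)²)
(Y(-4*(2 + 3), 72) + 34139)*(J(-174) + 30480) = ((-2 + 3*(-4*(2 + 3)))² + 34139)*(-52 + 30480) = ((-2 + 3*(-4*5))² + 34139)*30428 = ((-2 + 3*(-20))² + 34139)*30428 = ((-2 - 60)² + 34139)*30428 = ((-62)² + 34139)*30428 = (3844 + 34139)*30428 = 37983*30428 = 1155746724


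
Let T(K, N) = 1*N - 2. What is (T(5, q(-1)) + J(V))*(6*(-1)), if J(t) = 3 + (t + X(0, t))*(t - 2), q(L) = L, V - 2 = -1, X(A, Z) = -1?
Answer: 0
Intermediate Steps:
V = 1 (V = 2 - 1 = 1)
T(K, N) = -2 + N (T(K, N) = N - 2 = -2 + N)
J(t) = 3 + (-1 + t)*(-2 + t) (J(t) = 3 + (t - 1)*(t - 2) = 3 + (-1 + t)*(-2 + t))
(T(5, q(-1)) + J(V))*(6*(-1)) = ((-2 - 1) + (5 + 1**2 - 3*1))*(6*(-1)) = (-3 + (5 + 1 - 3))*(-6) = (-3 + 3)*(-6) = 0*(-6) = 0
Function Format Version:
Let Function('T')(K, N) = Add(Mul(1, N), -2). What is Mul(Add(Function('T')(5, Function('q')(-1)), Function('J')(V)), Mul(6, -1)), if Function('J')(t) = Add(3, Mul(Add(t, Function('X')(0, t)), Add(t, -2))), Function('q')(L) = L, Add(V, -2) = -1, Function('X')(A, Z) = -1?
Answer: 0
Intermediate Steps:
V = 1 (V = Add(2, -1) = 1)
Function('T')(K, N) = Add(-2, N) (Function('T')(K, N) = Add(N, -2) = Add(-2, N))
Function('J')(t) = Add(3, Mul(Add(-1, t), Add(-2, t))) (Function('J')(t) = Add(3, Mul(Add(t, -1), Add(t, -2))) = Add(3, Mul(Add(-1, t), Add(-2, t))))
Mul(Add(Function('T')(5, Function('q')(-1)), Function('J')(V)), Mul(6, -1)) = Mul(Add(Add(-2, -1), Add(5, Pow(1, 2), Mul(-3, 1))), Mul(6, -1)) = Mul(Add(-3, Add(5, 1, -3)), -6) = Mul(Add(-3, 3), -6) = Mul(0, -6) = 0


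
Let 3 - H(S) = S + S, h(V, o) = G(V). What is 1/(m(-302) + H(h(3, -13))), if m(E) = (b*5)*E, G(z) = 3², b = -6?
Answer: 1/9045 ≈ 0.00011056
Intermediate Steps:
G(z) = 9
h(V, o) = 9
H(S) = 3 - 2*S (H(S) = 3 - (S + S) = 3 - 2*S)
m(E) = -30*E (m(E) = (-6*5)*E = -30*E)
1/(m(-302) + H(h(3, -13))) = 1/(-30*(-302) + (3 - 2*9)) = 1/(9060 + (3 - 18)) = 1/(9060 - 15) = 1/9045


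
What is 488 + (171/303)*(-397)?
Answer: 26659/101 ≈ 263.95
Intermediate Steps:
488 + (171/303)*(-397) = 488 + (171*(1/303))*(-397) = 488 + (57/101)*(-397) = 488 - 22629/101 = 26659/101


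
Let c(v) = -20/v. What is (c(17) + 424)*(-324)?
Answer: -2328912/17 ≈ -1.3699e+5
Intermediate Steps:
(c(17) + 424)*(-324) = (-20/17 + 424)*(-324) = (7188/17)*(-324) = -2328912/17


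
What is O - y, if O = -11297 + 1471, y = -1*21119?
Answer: 11293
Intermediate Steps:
y = -21119
O = -9826
O - y = -9826 - 1*(-21119) = -9826 + 21119 = 11293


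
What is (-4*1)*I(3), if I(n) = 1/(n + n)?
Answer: -2/3 ≈ -0.66667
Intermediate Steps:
I(n) = 1/(2*n)
(-4*1)*I(3) = (-4*1)*((1/2)/3) = -2/3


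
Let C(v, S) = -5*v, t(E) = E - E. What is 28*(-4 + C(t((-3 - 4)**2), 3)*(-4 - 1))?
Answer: -112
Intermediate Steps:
t(E) = 0
28*(-4 + C(t((-3 - 4)**2), 3)*(-4 - 1)) = 28*(-4 + (-5*0)*(-4 - 1)) = 28*(-4 + 0*(-5)) = 28*(-4 + 0) = 28*(-4) = -112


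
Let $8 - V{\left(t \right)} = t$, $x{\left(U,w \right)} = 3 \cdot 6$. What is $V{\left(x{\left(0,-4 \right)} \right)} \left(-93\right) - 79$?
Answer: $851$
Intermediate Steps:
$x{\left(U,w \right)} = 18$
$V{\left(t \right)} = 8 - t$
$V{\left(x{\left(0,-4 \right)} \right)} \left(-93\right) - 79 = \left(8 - 18\right) \left(-93\right) - 79 = \left(-10\right) \left(-93\right) - 79 = 930 - 79 = 851$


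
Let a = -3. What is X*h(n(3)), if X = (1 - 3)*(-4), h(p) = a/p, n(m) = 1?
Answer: -24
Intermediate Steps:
h(p) = -3/p
X = 8 (X = -2*(-4) = 8)
X*h(n(3)) = 8*(-3/1) = 8*(-3*1) = 8*(-3) = -24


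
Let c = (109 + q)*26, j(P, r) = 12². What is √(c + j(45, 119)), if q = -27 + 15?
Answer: √2666 ≈ 51.633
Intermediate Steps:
j(P, r) = 144
q = -12
c = 2522 (c = (109 - 12)*26 = 97*26 = 2522)
√(c + j(45, 119)) = √(2522 + 144) = √2666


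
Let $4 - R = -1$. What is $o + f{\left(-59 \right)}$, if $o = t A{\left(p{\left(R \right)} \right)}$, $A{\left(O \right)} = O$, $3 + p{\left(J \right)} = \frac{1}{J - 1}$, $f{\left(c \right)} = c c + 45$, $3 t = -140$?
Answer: $\frac{10963}{3} \approx 3654.3$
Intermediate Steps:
$t = - \frac{140}{3}$ ($t = \frac{1}{3} \left(-140\right) = - \frac{140}{3} \approx -46.667$)
$f{\left(c \right)} = 45 + c^{2}$ ($f{\left(c \right)} = c^{2} + 45 = 45 + c^{2}$)
$R = 5$ ($R = 4 - -1 = 4 + 1 = 5$)
$p{\left(J \right)} = -3 + \frac{1}{-1 + J}$ ($p{\left(J \right)} = -3 + \frac{1}{J - 1} = -3 + \frac{1}{-1 + J}$)
$o = \frac{385}{3}$ ($o = - \frac{140 \frac{4 - 15}{-1 + 5}}{3} = - \frac{140 \frac{4 - 15}{4}}{3} = - \frac{140 \cdot \frac{1}{4} \left(-11\right)}{3} = \left(- \frac{140}{3}\right) \left(- \frac{11}{4}\right) = \frac{385}{3} \approx 128.33$)
$o + f{\left(-59 \right)} = \frac{385}{3} + \left(45 + \left(-59\right)^{2}\right) = \frac{385}{3} + \left(45 + 3481\right) = \frac{385}{3} + 3526 = \frac{10963}{3}$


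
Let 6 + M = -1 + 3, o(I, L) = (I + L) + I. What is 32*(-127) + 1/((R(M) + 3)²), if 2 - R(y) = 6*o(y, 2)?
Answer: -6831583/1681 ≈ -4064.0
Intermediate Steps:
o(I, L) = L + 2*I
M = -4 (M = -6 + (-1 + 3) = -6 + 2 = -4)
R(y) = -10 - 12*y (R(y) = 2 - 6*(2 + 2*y) = 2 - (12 + 12*y) = 2 + (-12 - 12*y) = -10 - 12*y)
32*(-127) + 1/((R(M) + 3)²) = 32*(-127) + 1/(((-10 - 12*(-4)) + 3)²) = -4064 + 1/(((-10 + 48) + 3)²) = -4064 + 1/((38 + 3)²) = -4064 + 1/(41²) = -4064 + 1/1681 = -6831583/1681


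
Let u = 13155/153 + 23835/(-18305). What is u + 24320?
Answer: 650945984/26673 ≈ 24405.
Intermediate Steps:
u = 2258624/26673 (u = 13155*(1/153) + 23835*(-1/18305) = 4385/51 - 681/523 = 2258624/26673 ≈ 84.678)
u + 24320 = 2258624/26673 + 24320 = 650945984/26673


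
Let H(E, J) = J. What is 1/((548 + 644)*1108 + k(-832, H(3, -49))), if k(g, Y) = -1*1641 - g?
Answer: 1/1319927 ≈ 7.5762e-7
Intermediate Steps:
k(g, Y) = -1641 - g
1/((548 + 644)*1108 + k(-832, H(3, -49))) = 1/((548 + 644)*1108 + (-1641 - 1*(-832))) = 1/(1192*1108 + (-1641 + 832)) = 1/(1320736 - 809) = 1/1319927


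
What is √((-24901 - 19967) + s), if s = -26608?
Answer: 2*I*√17869 ≈ 267.35*I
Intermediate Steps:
√((-24901 - 19967) + s) = √((-24901 - 19967) - 26608) = √(-44868 - 26608) = √(-71476) = 2*I*√17869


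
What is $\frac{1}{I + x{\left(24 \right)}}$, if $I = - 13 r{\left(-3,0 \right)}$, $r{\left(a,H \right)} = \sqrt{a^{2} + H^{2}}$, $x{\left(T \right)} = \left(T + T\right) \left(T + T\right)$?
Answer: $\frac{1}{2265} \approx 0.0004415$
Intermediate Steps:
$x{\left(T \right)} = 4 T^{2}$ ($x{\left(T \right)} = 2 T 2 T = 4 T^{2}$)
$r{\left(a,H \right)} = \sqrt{H^{2} + a^{2}}$
$I = -39$ ($I = - 13 \sqrt{0^{2} + \left(-3\right)^{2}} = - 13 \sqrt{0 + 9} = - 13 \sqrt{9} = \left(-13\right) 3 = -39$)
$\frac{1}{I + x{\left(24 \right)}} = \frac{1}{-39 + 4 \cdot 24^{2}} = \frac{1}{-39 + 4 \cdot 576} = \frac{1}{-39 + 2304} = \frac{1}{2265}$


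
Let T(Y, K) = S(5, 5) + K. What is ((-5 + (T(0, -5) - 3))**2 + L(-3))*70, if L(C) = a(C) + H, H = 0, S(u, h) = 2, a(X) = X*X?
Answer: 9100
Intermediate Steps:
a(X) = X**2
T(Y, K) = 2 + K
L(C) = C**2 (L(C) = C**2 + 0 = C**2)
((-5 + (T(0, -5) - 3))**2 + L(-3))*70 = ((-5 + ((2 - 5) - 3))**2 + (-3)**2)*70 = ((-5 + (-3 - 3))**2 + 9)*70 = ((-5 - 6)**2 + 9)*70 = ((-11)**2 + 9)*70 = (121 + 9)*70 = 130*70 = 9100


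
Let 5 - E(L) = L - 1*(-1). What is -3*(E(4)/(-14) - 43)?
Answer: 129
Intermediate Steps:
E(L) = 4 - L (E(L) = 5 - (L - 1*(-1)) = 5 - (L + 1) = 5 - (1 + L) = 5 + (-1 - L) = 4 - L)
-3*(E(4)/(-14) - 43) = -3*((4 - 1*4)/(-14) - 43) = -3*((4 - 4)*(-1/14) - 43) = -3*(0*(-1/14) - 43) = -3*(0 - 43) = -3*(-43) = 129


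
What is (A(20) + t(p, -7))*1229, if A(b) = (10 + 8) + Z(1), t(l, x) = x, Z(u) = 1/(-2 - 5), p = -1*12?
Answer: 93404/7 ≈ 13343.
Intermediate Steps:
p = -12
Z(u) = -⅐ (Z(u) = 1/(-7) = -⅐)
A(b) = 125/7 (A(b) = (10 + 8) - ⅐ = 18 - ⅐ = 125/7)
(A(20) + t(p, -7))*1229 = (125/7 - 7)*1229 = (76/7)*1229 = 93404/7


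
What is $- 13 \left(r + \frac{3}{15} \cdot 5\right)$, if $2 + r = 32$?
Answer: $-403$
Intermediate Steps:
$r = 30$ ($r = -2 + 32 = 30$)
$- 13 \left(r + \frac{3}{15} \cdot 5\right) = - 13 \left(30 + \frac{3}{15} \cdot 5\right) = - 13 \left(30 + 3 \cdot \frac{1}{15} \cdot 5\right) = - 13 \left(30 + \frac{1}{5} \cdot 5\right) = - 13 \left(30 + 1\right) = \left(-13\right) 31 = -403$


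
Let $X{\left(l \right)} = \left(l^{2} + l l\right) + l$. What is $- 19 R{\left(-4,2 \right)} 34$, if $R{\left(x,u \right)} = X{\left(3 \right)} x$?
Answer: $54264$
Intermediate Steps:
$X{\left(l \right)} = l + 2 l^{2}$ ($X{\left(l \right)} = \left(l^{2} + l^{2}\right) + l = 2 l^{2} + l = l + 2 l^{2}$)
$R{\left(x,u \right)} = 21 x$ ($R{\left(x,u \right)} = 3 \left(1 + 2 \cdot 3\right) x = 3 \left(1 + 6\right) x = 3 \cdot 7 x = 21 x$)
$- 19 R{\left(-4,2 \right)} 34 = - 19 \cdot 21 \left(-4\right) 34 = \left(-19\right) \left(-84\right) 34 = 1596 \cdot 34 = 54264$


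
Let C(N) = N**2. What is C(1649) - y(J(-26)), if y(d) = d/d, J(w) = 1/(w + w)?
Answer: 2719200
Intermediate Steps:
J(w) = 1/(2*w)
y(d) = 1
C(1649) - y(J(-26)) = 1649**2 - 1*1 = 2719201 - 1 = 2719200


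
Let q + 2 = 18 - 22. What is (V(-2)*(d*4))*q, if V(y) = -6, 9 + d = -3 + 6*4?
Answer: 1728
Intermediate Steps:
d = 12 (d = -9 + (-3 + 6*4) = -9 + (-3 + 24) = -9 + 21 = 12)
q = -6 (q = -2 + (18 - 22) = -2 - 4 = -6)
(V(-2)*(d*4))*q = -72*4*(-6) = -6*48*(-6) = -288*(-6) = 1728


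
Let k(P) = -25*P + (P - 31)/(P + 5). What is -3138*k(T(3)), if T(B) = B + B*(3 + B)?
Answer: 21432540/13 ≈ 1.6487e+6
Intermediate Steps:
k(P) = -25*P + (-31 + P)/(5 + P)
-3138*k(T(3)) = -3138*(-31 - 372*(4 + 3) - 25*9*(4 + 3)**2)/(5 + 3*(4 + 3)) = -3138*(-31 - 372*7 - 25*(3*7)**2)/(5 + 3*7) = -3138*(-31 - 124*21 - 25*21**2)/(5 + 21) = -3138*(-31 - 2604 - 25*441)/26 = -1569*(-31 - 2604 - 11025)/13 = -1569*(-13660)/13 = -3138*(-6830/13) = 21432540/13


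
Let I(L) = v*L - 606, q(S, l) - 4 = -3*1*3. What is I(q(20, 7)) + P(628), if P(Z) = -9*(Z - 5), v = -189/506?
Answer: -3142833/506 ≈ -6211.1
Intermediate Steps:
q(S, l) = -5 (q(S, l) = 4 - 3*1*3 = 4 - 3*3 = 4 - 9 = -5)
v = -189/506 (v = -189*1/506 = -189/506 ≈ -0.37352)
P(Z) = 45 - 9*Z (P(Z) = -9*(-5 + Z) = 45 - 9*Z)
I(L) = -606 - 189*L/506 (I(L) = -189*L/506 - 606 = -606 - 189*L/506)
I(q(20, 7)) + P(628) = (-606 - 189/506*(-5)) + (45 - 9*628) = (-606 + 945/506) + (45 - 5652) = -305691/506 - 5607 = -3142833/506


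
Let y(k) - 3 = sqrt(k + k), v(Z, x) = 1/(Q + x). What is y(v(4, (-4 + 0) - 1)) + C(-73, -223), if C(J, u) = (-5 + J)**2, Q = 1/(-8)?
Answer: 6087 + 4*I*sqrt(41)/41 ≈ 6087.0 + 0.62469*I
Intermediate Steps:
Q = -1/8 ≈ -0.12500
v(Z, x) = 1/(-1/8 + x)
y(k) = 3 + sqrt(2)*sqrt(k) (y(k) = 3 + sqrt(k + k) = 3 + sqrt(2*k) = 3 + sqrt(2)*sqrt(k))
y(v(4, (-4 + 0) - 1)) + C(-73, -223) = (3 + sqrt(2)*sqrt(8/(-1 + 8*((-4 + 0) - 1)))) + (-5 - 73)**2 = (3 + sqrt(2)*sqrt(8/(-1 + 8*(-4 - 1)))) + (-78)**2 = (3 + sqrt(2)*sqrt(8/(-1 + 8*(-5)))) + 6084 = (3 + sqrt(2)*sqrt(8/(-1 - 40))) + 6084 = (3 + sqrt(2)*sqrt(8/(-41))) + 6084 = (3 + sqrt(2)*sqrt(8*(-1/41))) + 6084 = (3 + sqrt(2)*sqrt(-8/41)) + 6084 = (3 + sqrt(2)*(2*I*sqrt(82)/41)) + 6084 = (3 + 4*I*sqrt(41)/41) + 6084 = 6087 + 4*I*sqrt(41)/41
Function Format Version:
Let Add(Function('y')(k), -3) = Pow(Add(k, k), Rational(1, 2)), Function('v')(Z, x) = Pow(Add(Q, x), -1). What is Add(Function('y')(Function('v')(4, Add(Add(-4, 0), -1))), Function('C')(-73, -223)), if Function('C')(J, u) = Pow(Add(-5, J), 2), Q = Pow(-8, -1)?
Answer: Add(6087, Mul(Rational(4, 41), I, Pow(41, Rational(1, 2)))) ≈ Add(6087.0, Mul(0.62469, I))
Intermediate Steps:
Q = Rational(-1, 8) ≈ -0.12500
Function('v')(Z, x) = Pow(Add(Rational(-1, 8), x), -1)
Function('y')(k) = Add(3, Mul(Pow(2, Rational(1, 2)), Pow(k, Rational(1, 2)))) (Function('y')(k) = Add(3, Pow(Add(k, k), Rational(1, 2))) = Add(3, Pow(Mul(2, k), Rational(1, 2))) = Add(3, Mul(Pow(2, Rational(1, 2)), Pow(k, Rational(1, 2)))))
Add(Function('y')(Function('v')(4, Add(Add(-4, 0), -1))), Function('C')(-73, -223)) = Add(Add(3, Mul(Pow(2, Rational(1, 2)), Pow(Mul(8, Pow(Add(-1, Mul(8, Add(Add(-4, 0), -1))), -1)), Rational(1, 2)))), Pow(Add(-5, -73), 2)) = Add(Add(3, Mul(Pow(2, Rational(1, 2)), Pow(Mul(8, Pow(Add(-1, Mul(8, Add(-4, -1))), -1)), Rational(1, 2)))), Pow(-78, 2)) = Add(Add(3, Mul(Pow(2, Rational(1, 2)), Pow(Mul(8, Pow(Add(-1, Mul(8, -5)), -1)), Rational(1, 2)))), 6084) = Add(Add(3, Mul(Pow(2, Rational(1, 2)), Pow(Mul(8, Pow(Add(-1, -40), -1)), Rational(1, 2)))), 6084) = Add(Add(3, Mul(Pow(2, Rational(1, 2)), Pow(Mul(8, Pow(-41, -1)), Rational(1, 2)))), 6084) = Add(Add(3, Mul(Pow(2, Rational(1, 2)), Pow(Mul(8, Rational(-1, 41)), Rational(1, 2)))), 6084) = Add(Add(3, Mul(Pow(2, Rational(1, 2)), Pow(Rational(-8, 41), Rational(1, 2)))), 6084) = Add(Add(3, Mul(Pow(2, Rational(1, 2)), Mul(Rational(2, 41), I, Pow(82, Rational(1, 2))))), 6084) = Add(Add(3, Mul(Rational(4, 41), I, Pow(41, Rational(1, 2)))), 6084) = Add(6087, Mul(Rational(4, 41), I, Pow(41, Rational(1, 2))))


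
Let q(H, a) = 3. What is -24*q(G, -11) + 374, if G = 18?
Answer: 302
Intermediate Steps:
-24*q(G, -11) + 374 = -24*3 + 374 = -72 + 374 = 302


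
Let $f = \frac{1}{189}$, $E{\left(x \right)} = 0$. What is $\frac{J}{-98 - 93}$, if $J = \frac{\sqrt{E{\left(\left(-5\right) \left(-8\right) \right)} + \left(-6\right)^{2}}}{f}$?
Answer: $- \frac{1134}{191} \approx -5.9372$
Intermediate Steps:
$f = \frac{1}{189} \approx 0.005291$
$J = 1134$ ($J = \sqrt{0 + \left(-6\right)^{2}} \frac{1}{\frac{1}{189}} = \sqrt{0 + 36} \cdot 189 = \sqrt{36} \cdot 189 = 6 \cdot 189 = 1134$)
$\frac{J}{-98 - 93} = \frac{1134}{-98 - 93} = \frac{1134}{-191} = 1134 \left(- \frac{1}{191}\right) = - \frac{1134}{191}$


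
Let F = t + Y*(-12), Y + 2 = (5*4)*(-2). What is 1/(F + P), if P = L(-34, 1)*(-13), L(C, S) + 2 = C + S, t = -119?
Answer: 1/840 ≈ 0.0011905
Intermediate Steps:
Y = -42 (Y = -2 + (5*4)*(-2) = -2 + 20*(-2) = -2 - 40 = -42)
F = 385 (F = -119 - 42*(-12) = -119 + 504 = 385)
L(C, S) = -2 + C + S (L(C, S) = -2 + (C + S) = -2 + C + S)
P = 455 (P = (-2 - 34 + 1)*(-13) = -35*(-13) = 455)
1/(F + P) = 1/(385 + 455) = 1/840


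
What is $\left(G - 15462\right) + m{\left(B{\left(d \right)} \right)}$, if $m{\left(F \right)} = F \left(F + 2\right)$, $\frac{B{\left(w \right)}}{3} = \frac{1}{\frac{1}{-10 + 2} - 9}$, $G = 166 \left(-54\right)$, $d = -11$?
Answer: $- \frac{130169082}{5329} \approx -24427.0$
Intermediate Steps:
$G = -8964$
$B{\left(w \right)} = - \frac{24}{73}$ ($B{\left(w \right)} = \frac{3}{\frac{1}{-10 + 2} - 9} = \frac{3}{\frac{1}{-8} - 9} = \frac{3}{- \frac{1}{8} - 9} = \frac{3}{- \frac{73}{8}} = 3 \left(- \frac{8}{73}\right) = - \frac{24}{73}$)
$m{\left(F \right)} = F \left(2 + F\right)$
$\left(G - 15462\right) + m{\left(B{\left(d \right)} \right)} = \left(-8964 - 15462\right) - \frac{24 \left(2 - \frac{24}{73}\right)}{73} = -24426 - \frac{2928}{5329} = - \frac{130169082}{5329}$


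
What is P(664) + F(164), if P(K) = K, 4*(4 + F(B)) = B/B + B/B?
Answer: 1321/2 ≈ 660.50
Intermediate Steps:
F(B) = -7/2 (F(B) = -4 + (B/B + B/B)/4 = -4 + (1 + 1)/4 = -4 + (1/4)*2 = -4 + 1/2 = -7/2)
P(664) + F(164) = 664 - 7/2 = 1321/2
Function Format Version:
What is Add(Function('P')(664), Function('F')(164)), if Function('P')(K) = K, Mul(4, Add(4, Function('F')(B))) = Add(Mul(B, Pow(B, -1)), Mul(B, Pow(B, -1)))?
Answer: Rational(1321, 2) ≈ 660.50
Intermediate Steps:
Function('F')(B) = Rational(-7, 2) (Function('F')(B) = Add(-4, Mul(Rational(1, 4), Add(Mul(B, Pow(B, -1)), Mul(B, Pow(B, -1))))) = Add(-4, Mul(Rational(1, 4), Add(1, 1))) = Add(-4, Mul(Rational(1, 4), 2)) = Add(-4, Rational(1, 2)) = Rational(-7, 2))
Add(Function('P')(664), Function('F')(164)) = Add(664, Rational(-7, 2)) = Rational(1321, 2)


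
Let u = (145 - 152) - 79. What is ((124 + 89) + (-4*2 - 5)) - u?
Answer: 286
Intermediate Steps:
u = -86 (u = -7 - 79 = -86)
((124 + 89) + (-4*2 - 5)) - u = ((124 + 89) + (-4*2 - 5)) - 1*(-86) = (213 + (-8 - 5)) + 86 = (213 - 13) + 86 = 200 + 86 = 286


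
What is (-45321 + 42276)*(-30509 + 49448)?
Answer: -57669255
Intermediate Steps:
(-45321 + 42276)*(-30509 + 49448) = -3045*18939 = -57669255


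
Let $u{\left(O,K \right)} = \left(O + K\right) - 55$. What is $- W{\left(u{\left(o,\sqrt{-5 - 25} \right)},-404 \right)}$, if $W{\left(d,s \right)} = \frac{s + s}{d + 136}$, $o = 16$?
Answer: $\frac{78376}{9439} - \frac{808 i \sqrt{30}}{9439} \approx 8.3034 - 0.46886 i$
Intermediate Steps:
$u{\left(O,K \right)} = -55 + K + O$ ($u{\left(O,K \right)} = \left(K + O\right) - 55 = -55 + K + O$)
$W{\left(d,s \right)} = \frac{2 s}{136 + d}$
$- W{\left(u{\left(o,\sqrt{-5 - 25} \right)},-404 \right)} = - \frac{2 \left(-404\right)}{136 + \left(-55 + \sqrt{-5 - 25} + 16\right)} = - \frac{2 \left(-404\right)}{136 + \left(-55 + \sqrt{-30} + 16\right)} = - \frac{2 \left(-404\right)}{136 + \left(-55 + i \sqrt{30} + 16\right)} = - \frac{2 \left(-404\right)}{136 - \left(39 - i \sqrt{30}\right)} = - \frac{2 \left(-404\right)}{97 + i \sqrt{30}} = - \frac{-808}{97 + i \sqrt{30}} = \frac{808}{97 + i \sqrt{30}}$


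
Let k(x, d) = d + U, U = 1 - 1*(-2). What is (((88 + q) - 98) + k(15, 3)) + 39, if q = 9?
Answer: 44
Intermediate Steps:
U = 3 (U = 1 + 2 = 3)
k(x, d) = 3 + d (k(x, d) = d + 3 = 3 + d)
(((88 + q) - 98) + k(15, 3)) + 39 = (((88 + 9) - 98) + (3 + 3)) + 39 = ((97 - 98) + 6) + 39 = (-1 + 6) + 39 = 5 + 39 = 44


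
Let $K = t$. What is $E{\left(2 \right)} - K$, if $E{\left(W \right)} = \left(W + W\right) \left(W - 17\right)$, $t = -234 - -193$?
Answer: $-19$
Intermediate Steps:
$t = -41$ ($t = -234 + 193 = -41$)
$E{\left(W \right)} = 2 W \left(-17 + W\right)$
$K = -41$
$E{\left(2 \right)} - K = 2 \cdot 2 \left(-17 + 2\right) - -41 = 2 \cdot 2 \left(-15\right) + 41 = -60 + 41 = -19$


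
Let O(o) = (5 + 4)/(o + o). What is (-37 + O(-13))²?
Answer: 942841/676 ≈ 1394.7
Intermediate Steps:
O(o) = 9/(2*o) (O(o) = 9/((2*o)) = 9*(1/(2*o)) = 9/(2*o))
(-37 + O(-13))² = (-37 + (9/2)/(-13))² = (-37 + (9/2)*(-1/13))² = (-37 - 9/26)² = (-971/26)² = 942841/676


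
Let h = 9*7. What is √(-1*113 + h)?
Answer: 5*I*√2 ≈ 7.0711*I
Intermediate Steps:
h = 63
√(-1*113 + h) = √(-1*113 + 63) = √(-113 + 63) = √(-50) = 5*I*√2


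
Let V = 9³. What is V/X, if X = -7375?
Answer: -729/7375 ≈ -0.098848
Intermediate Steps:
V = 729
V/X = 729/(-7375) = 729*(-1/7375) = -729/7375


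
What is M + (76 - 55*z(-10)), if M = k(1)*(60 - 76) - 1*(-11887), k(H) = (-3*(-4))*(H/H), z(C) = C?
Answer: 12321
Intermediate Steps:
k(H) = 12 (k(H) = 12*1 = 12)
M = 11695 (M = 12*(60 - 76) - 1*(-11887) = 12*(-16) + 11887 = -192 + 11887 = 11695)
M + (76 - 55*z(-10)) = 11695 + (76 - 55*(-10)) = 11695 + (76 + 550) = 11695 + 626 = 12321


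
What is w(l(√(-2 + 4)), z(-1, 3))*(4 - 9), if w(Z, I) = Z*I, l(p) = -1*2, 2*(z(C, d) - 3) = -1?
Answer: 25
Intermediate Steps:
z(C, d) = 5/2 (z(C, d) = 3 + (½)*(-1) = 3 - ½ = 5/2)
l(p) = -2
w(Z, I) = I*Z
w(l(√(-2 + 4)), z(-1, 3))*(4 - 9) = ((5/2)*(-2))*(4 - 9) = -5*(-5) = 25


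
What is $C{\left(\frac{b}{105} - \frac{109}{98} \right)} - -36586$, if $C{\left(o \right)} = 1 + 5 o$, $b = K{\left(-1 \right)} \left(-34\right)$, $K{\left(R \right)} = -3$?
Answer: $\frac{3585457}{98} \approx 36586.0$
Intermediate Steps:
$b = 102$ ($b = \left(-3\right) \left(-34\right) = 102$)
$C{\left(\frac{b}{105} - \frac{109}{98} \right)} - -36586 = \left(1 + 5 \left(\frac{102}{105} - \frac{109}{98}\right)\right) - -36586 = \left(1 + 5 \left(102 \cdot \frac{1}{105} - \frac{109}{98}\right)\right) + 36586 = \left(1 + 5 \left(\frac{34}{35} - \frac{109}{98}\right)\right) + 36586 = \left(1 + 5 \left(- \frac{69}{490}\right)\right) + 36586 = \left(1 - \frac{69}{98}\right) + 36586 = \frac{29}{98} + 36586 = \frac{3585457}{98}$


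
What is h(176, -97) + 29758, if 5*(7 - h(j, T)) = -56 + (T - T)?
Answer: 148881/5 ≈ 29776.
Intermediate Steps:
h(j, T) = 91/5 (h(j, T) = 7 - (-56 + (T - T))/5 = 7 - (-56 + 0)/5 = 7 - ⅕*(-56) = 7 + 56/5 = 91/5)
h(176, -97) + 29758 = 91/5 + 29758 = 148881/5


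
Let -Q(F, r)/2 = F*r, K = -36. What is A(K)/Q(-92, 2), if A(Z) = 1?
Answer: 1/368 ≈ 0.0027174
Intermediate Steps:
Q(F, r) = -2*F*r
A(K)/Q(-92, 2) = 1/(-2*(-92)*2) = 1/368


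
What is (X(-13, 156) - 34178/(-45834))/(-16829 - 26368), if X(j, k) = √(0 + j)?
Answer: -17089/989945649 - I*√13/43197 ≈ -1.7263e-5 - 8.3468e-5*I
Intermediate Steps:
X(j, k) = √j
(X(-13, 156) - 34178/(-45834))/(-16829 - 26368) = (√(-13) - 34178/(-45834))/(-16829 - 26368) = (I*√13 - 34178*(-1/45834))/(-43197) = (I*√13 + 17089/22917)*(-1/43197) = (17089/22917 + I*√13)*(-1/43197) = -17089/989945649 - I*√13/43197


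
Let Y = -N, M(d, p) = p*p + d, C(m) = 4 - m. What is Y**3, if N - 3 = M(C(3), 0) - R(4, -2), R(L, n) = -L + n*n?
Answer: -64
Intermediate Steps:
M(d, p) = d + p**2 (M(d, p) = p**2 + d = d + p**2)
R(L, n) = n**2 - L (R(L, n) = -L + n**2 = n**2 - L)
N = 4 (N = 3 + (((4 - 1*3) + 0**2) - ((-2)**2 - 1*4)) = 3 + (((4 - 3) + 0) - (4 - 4)) = 3 + ((1 + 0) - 1*0) = 3 + (1 + 0) = 3 + 1 = 4)
Y = -4 (Y = -1*4 = -4)
Y**3 = (-4)**3 = -64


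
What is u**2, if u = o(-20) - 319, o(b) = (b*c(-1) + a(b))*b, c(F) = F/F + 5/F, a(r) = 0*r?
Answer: 3682561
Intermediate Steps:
a(r) = 0
c(F) = 1 + 5/F
o(b) = -4*b**2 (o(b) = (b*((5 - 1)/(-1)) + 0)*b = (b*(-1*4) + 0)*b = (b*(-4) + 0)*b = (-4*b + 0)*b = (-4*b)*b = -4*b**2)
u = -1919 (u = -4*(-20)**2 - 319 = -4*400 - 319 = -1600 - 319 = -1919)
u**2 = (-1919)**2 = 3682561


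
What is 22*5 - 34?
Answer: 76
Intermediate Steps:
22*5 - 34 = 110 - 34 = 76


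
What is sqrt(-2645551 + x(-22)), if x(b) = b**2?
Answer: I*sqrt(2645067) ≈ 1626.4*I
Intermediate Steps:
sqrt(-2645551 + x(-22)) = sqrt(-2645551 + (-22)**2) = sqrt(-2645551 + 484) = sqrt(-2645067) = I*sqrt(2645067)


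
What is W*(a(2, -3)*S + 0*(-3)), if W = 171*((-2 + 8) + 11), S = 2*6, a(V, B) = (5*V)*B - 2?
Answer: -1116288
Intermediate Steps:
a(V, B) = -2 + 5*B*V (a(V, B) = 5*B*V - 2 = -2 + 5*B*V)
S = 12
W = 2907 (W = 171*(6 + 11) = 171*17 = 2907)
W*(a(2, -3)*S + 0*(-3)) = 2907*((-2 + 5*(-3)*2)*12 + 0*(-3)) = 2907*((-2 - 30)*12 + 0) = 2907*(-32*12 + 0) = 2907*(-384 + 0) = 2907*(-384) = -1116288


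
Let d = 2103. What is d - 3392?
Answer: -1289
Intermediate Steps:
d - 3392 = 2103 - 3392 = -1289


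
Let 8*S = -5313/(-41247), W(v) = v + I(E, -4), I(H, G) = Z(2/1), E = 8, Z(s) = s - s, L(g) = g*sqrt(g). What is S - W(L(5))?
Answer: 1771/109992 - 5*sqrt(5) ≈ -11.164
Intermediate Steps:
L(g) = g**(3/2)
Z(s) = 0
I(H, G) = 0
W(v) = v (W(v) = v + 0 = v)
S = 1771/109992 (S = (-5313/(-41247))/8 = (-5313*(-1/41247))/8 = (1/8)*(1771/13749) = 1771/109992 ≈ 0.016101)
S - W(L(5)) = 1771/109992 - 5**(3/2) = 1771/109992 - 5*sqrt(5)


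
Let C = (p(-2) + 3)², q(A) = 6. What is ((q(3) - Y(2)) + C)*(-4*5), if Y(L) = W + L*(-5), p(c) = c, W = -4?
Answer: -420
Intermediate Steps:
Y(L) = -4 - 5*L (Y(L) = -4 + L*(-5) = -4 - 5*L)
C = 1 (C = (-2 + 3)² = 1² = 1)
((q(3) - Y(2)) + C)*(-4*5) = ((6 - (-4 - 5*2)) + 1)*(-4*5) = ((6 - (-4 - 10)) + 1)*(-20) = ((6 - 1*(-14)) + 1)*(-20) = ((6 + 14) + 1)*(-20) = (20 + 1)*(-20) = 21*(-20) = -420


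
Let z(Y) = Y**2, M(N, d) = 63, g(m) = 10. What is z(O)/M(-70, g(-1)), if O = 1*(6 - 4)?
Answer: 4/63 ≈ 0.063492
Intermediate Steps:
O = 2 (O = 1*2 = 2)
z(O)/M(-70, g(-1)) = 2**2/63 = 4*(1/63) = 4/63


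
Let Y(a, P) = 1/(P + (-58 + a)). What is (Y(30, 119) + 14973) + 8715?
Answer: 2155609/91 ≈ 23688.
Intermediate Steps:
Y(a, P) = 1/(-58 + P + a)
(Y(30, 119) + 14973) + 8715 = (1/(-58 + 119 + 30) + 14973) + 8715 = (1/91 + 14973) + 8715 = 1362544/91 + 8715 = 2155609/91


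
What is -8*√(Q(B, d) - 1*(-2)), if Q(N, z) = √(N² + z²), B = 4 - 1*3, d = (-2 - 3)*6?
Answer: -8*√(2 + √901) ≈ -45.267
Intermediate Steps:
d = -30 (d = -5*6 = -30)
B = 1 (B = 4 - 3 = 1)
-8*√(Q(B, d) - 1*(-2)) = -8*√(√(1² + (-30)²) - 1*(-2)) = -8*√(√(1 + 900) + 2) = -8*√(√901 + 2) = -8*√(2 + √901)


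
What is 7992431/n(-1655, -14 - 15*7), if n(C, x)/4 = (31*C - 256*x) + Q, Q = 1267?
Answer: -7992431/78296 ≈ -102.08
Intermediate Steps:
n(C, x) = 5068 - 1024*x + 124*C (n(C, x) = 4*((31*C - 256*x) + 1267) = 4*((-256*x + 31*C) + 1267) = 4*(1267 - 256*x + 31*C) = 5068 - 1024*x + 124*C)
7992431/n(-1655, -14 - 15*7) = 7992431/(5068 - 1024*(-14 - 15*7) + 124*(-1655)) = 7992431/(5068 - 1024*(-14 - 105) - 205220) = 7992431/(5068 - 1024*(-119) - 205220) = 7992431/(5068 + 121856 - 205220) = 7992431/(-78296) = 7992431*(-1/78296) = -7992431/78296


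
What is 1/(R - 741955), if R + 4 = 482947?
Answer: -1/259012 ≈ -3.8608e-6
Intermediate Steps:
R = 482943 (R = -4 + 482947 = 482943)
1/(R - 741955) = 1/(482943 - 741955) = 1/(-259012) = -1/259012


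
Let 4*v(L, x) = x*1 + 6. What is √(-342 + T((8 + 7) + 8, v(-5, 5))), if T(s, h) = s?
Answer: I*√319 ≈ 17.861*I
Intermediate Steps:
v(L, x) = 3/2 + x/4 (v(L, x) = (x*1 + 6)/4 = (x + 6)/4 = (6 + x)/4 = 3/2 + x/4)
√(-342 + T((8 + 7) + 8, v(-5, 5))) = √(-342 + ((8 + 7) + 8)) = √(-342 + (15 + 8)) = √(-342 + 23) = √(-319) = I*√319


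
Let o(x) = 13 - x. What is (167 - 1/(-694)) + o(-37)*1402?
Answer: 48765299/694 ≈ 70267.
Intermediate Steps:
(167 - 1/(-694)) + o(-37)*1402 = (167 - 1/(-694)) + (13 - 1*(-37))*1402 = (167 - 1*(-1/694)) + (13 + 37)*1402 = (167 + 1/694) + 50*1402 = 115899/694 + 70100 = 48765299/694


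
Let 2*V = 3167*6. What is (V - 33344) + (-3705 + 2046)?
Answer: -25502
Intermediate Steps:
V = 9501 (V = (3167*6)/2 = (½)*19002 = 9501)
(V - 33344) + (-3705 + 2046) = (9501 - 33344) + (-3705 + 2046) = -23843 - 1659 = -25502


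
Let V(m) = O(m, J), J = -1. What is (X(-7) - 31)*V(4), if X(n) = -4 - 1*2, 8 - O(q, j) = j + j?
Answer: -370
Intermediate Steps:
O(q, j) = 8 - 2*j (O(q, j) = 8 - (j + j) = 8 - 2*j)
X(n) = -6 (X(n) = -4 - 2 = -6)
V(m) = 10 (V(m) = 8 - 2*(-1) = 8 + 2 = 10)
(X(-7) - 31)*V(4) = (-6 - 31)*10 = -37*10 = -370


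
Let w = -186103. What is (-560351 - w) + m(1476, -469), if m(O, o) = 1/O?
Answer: -552390047/1476 ≈ -3.7425e+5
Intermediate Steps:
(-560351 - w) + m(1476, -469) = (-560351 - 1*(-186103)) + 1/1476 = (-560351 + 186103) + 1/1476 = -374248 + 1/1476 = -552390047/1476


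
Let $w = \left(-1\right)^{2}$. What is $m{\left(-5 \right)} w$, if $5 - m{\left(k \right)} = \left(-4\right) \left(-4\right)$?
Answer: $-11$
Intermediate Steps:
$m{\left(k \right)} = -11$ ($m{\left(k \right)} = 5 - \left(-4\right) \left(-4\right) = 5 - 16 = -11$)
$w = 1$
$m{\left(-5 \right)} w = \left(-11\right) 1 = -11$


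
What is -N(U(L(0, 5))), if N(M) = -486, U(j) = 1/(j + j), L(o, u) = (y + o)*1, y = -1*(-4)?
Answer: 486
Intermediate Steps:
y = 4
L(o, u) = 4 + o (L(o, u) = (4 + o)*1 = 4 + o)
U(j) = 1/(2*j)
-N(U(L(0, 5))) = -1*(-486) = 486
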